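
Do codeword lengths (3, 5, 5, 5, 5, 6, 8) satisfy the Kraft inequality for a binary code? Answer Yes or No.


Kraft sum = sum(2^(-l_i)) = 0.2695, need <= 1. Result: satisfied (a binary prefix-free code with these lengths exists)

Yes


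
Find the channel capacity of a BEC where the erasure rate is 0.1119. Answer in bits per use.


C = 1 - epsilon = 1 - 0.1119 = 0.8881

0.8881 bits


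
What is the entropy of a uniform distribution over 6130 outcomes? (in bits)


H = log2(n) = log2(6130) = 12.5817

12.5817 bits


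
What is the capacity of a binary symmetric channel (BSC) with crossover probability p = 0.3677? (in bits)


H(p) = -p*log2(p) - (1-p)*log2(1-p) = -0.3677*log2(0.3677) - 0.6323*log2(0.6323) = 0.530738 + 0.418152 = 0.9489. C = 1 - H(p) = 1 - 0.9489 = 0.0511

0.0511 bits


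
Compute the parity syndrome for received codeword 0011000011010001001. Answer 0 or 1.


Syndrome = XOR of all bits = 0 XOR 0 XOR 1 XOR 1 XOR 0 XOR 0 XOR 0 XOR 0 XOR 1 XOR 1 XOR 0 XOR 1 XOR 0 XOR 0 XOR 0 XOR 1 XOR 0 XOR 0 XOR 1 = 1

1


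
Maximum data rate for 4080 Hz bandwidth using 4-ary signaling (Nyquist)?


Rate = 2 * B * log2(M) = 2 * 4080 * 2.0 = 16320.0

16320.0 bps


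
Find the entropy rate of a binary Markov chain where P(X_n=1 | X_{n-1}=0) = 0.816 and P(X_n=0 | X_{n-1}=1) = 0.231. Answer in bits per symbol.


Stationary distribution: pi_0 = p10/(p01+p10) = 0.2206, pi_1 = 0.7794. Entropy rate H' = pi_0*H(p01) + pi_1*H(p10) = 0.2206*0.6887 + 0.7794*0.7798 = 0.7597

0.7597 bits/symbol


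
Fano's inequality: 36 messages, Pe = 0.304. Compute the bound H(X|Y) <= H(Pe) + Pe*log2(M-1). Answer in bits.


H(Pe) = -Pe*log2(Pe) - (1-Pe)*log2(1-Pe) = -0.304*log2(0.304) - 0.696*log2(0.696) = 0.522228 + 0.363897 = 0.8861. Pe*log2(M-1) = 0.304*log2(35) = 1.559302. Bound = H(Pe) + Pe*log2(M-1) = 0.522228 + 0.363897 + 1.559302 = 2.4454

2.4454 bits


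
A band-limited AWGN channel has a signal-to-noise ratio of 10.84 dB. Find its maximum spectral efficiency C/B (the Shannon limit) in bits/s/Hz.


SNR_linear = 10^(10.84/10) = 12.1339; C/B = log2(1 + SNR_linear) = log2(1 + 12.1339) = 3.7152

3.7152 bits/s/Hz


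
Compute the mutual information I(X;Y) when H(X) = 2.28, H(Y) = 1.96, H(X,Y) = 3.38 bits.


I(X;Y) = H(X) + H(Y) - H(X,Y) = 2.28 + 1.96 - 3.38 = 0.86

0.86 bits


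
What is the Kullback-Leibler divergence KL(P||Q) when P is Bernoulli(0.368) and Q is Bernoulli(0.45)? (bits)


KL = p*log2(p/q) + (1-p)*log2((1-p)/(1-q)) = 0.368*log2(0.368/0.45) + 0.632*log2(0.632/0.55) = 0.0199

0.0199 bits


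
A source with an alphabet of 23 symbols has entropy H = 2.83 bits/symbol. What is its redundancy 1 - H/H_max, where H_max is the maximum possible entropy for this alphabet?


H_max = log2(K) = log2(23) = 4.5236 bits/symbol. Redundancy = 1 - H/H_max = 1 - 2.83/4.5236 = 1 - 0.6256 = 0.3744

0.3744


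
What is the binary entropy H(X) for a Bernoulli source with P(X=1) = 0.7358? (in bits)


H = -p*log2(p) - (1-p)*log2(1-p). -0.7358*log2(0.7358) = 0.325676; -0.2642*log2(0.2642) = 0.507343. H = 0.325676 + 0.507343 = 0.833

0.833 bits


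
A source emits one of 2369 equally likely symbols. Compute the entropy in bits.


H = log2(n) = log2(2369) = 11.2101

11.2101 bits


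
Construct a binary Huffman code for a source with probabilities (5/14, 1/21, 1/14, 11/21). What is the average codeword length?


Huffman construction (repeatedly merge the two least-probable nodes; each merge adds 1 bit to every symbol beneath it): 1/21 + 1/14 = 5/42; 5/42 + 5/14 = 10/21; 10/21 + 11/21 = 1. Resulting codeword lengths (in the order the probabilities were given): (2, 3, 3, 1). L_avg = sum(p_i * l_i) = 5/14*2 + 1/21*3 + 1/14*3 + 11/21*1 = 67/42 = 1.5952

1.5952 bits


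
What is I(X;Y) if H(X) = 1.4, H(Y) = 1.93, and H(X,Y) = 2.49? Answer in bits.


I(X;Y) = H(X) + H(Y) - H(X,Y) = 1.4 + 1.93 - 2.49 = 0.84

0.84 bits


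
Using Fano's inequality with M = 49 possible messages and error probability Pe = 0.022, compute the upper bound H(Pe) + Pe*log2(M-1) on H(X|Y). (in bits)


H(Pe) = -Pe*log2(Pe) - (1-Pe)*log2(1-Pe) = -0.022*log2(0.022) - 0.978*log2(0.978) = 0.121140 + 0.031388 = 0.1525. Pe*log2(M-1) = 0.022*log2(48) = 0.122869. Bound = H(Pe) + Pe*log2(M-1) = 0.121140 + 0.031388 + 0.122869 = 0.2754

0.2754 bits


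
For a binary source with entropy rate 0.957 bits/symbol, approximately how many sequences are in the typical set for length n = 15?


log2|A_typical| = nH = 15 * 0.957 = 14.355, so |A_typical| ~ 2^14.355 = 2.095e+04

2.095e+04


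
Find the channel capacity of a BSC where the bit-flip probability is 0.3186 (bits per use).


H(p) = -p*log2(p) - (1-p)*log2(1-p) = -0.3186*log2(0.3186) - 0.6814*log2(0.6814) = 0.525748 + 0.377105 = 0.9029. C = 1 - H(p) = 1 - 0.9029 = 0.0971

0.0971 bits


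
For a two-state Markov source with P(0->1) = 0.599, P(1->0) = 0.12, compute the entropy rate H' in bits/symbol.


Stationary distribution: pi_0 = p10/(p01+p10) = 0.1669, pi_1 = 0.8331. Entropy rate H' = pi_0*H(p01) + pi_1*H(p10) = 0.1669*0.9715 + 0.8331*0.5294 = 0.6032

0.6032 bits/symbol


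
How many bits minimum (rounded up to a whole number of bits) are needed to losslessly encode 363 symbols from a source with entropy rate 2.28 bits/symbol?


Minimum bits >= n * H = 363 * 2.28 = 827.64, rounded up to a whole number of bits = 828

828 bits


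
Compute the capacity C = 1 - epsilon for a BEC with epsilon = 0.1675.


C = 1 - epsilon = 1 - 0.1675 = 0.8325

0.8325 bits


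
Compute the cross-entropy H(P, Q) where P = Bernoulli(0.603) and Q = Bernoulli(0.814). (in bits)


H(P,Q) = -p*log2(q) - (1-p)*log2(1-q). -0.603*log2(0.814) = 0.179030; -0.397*log2(0.186) = 0.963370. H(P,Q) = 0.179030 + 0.963370 = 1.1424

1.1424 bits


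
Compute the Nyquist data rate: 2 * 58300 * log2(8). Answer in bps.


Rate = 2 * B * log2(M) = 2 * 58300 * 3.0 = 349800.0

349800.0 bps


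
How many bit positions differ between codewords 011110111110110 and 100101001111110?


Count differing positions: ^ ^ ^ . ^ ^ ^ ^ . . . ^ . . . = 8 differences

8


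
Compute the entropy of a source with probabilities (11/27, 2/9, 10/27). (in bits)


H = -sum(p_i * log2(p_i)). Terms: -(11/27)*log2(11/27) = 0.527778; -(2/9)*log2(2/9) = 0.482206; -(10/27)*log2(10/27) = 0.530726. H = 0.527778 + 0.482206 + 0.530726 = 1.5407

1.5407 bits


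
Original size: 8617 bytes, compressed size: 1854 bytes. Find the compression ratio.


Ratio = original / compressed = 8617 / 1854 = 4.6478

4.6478


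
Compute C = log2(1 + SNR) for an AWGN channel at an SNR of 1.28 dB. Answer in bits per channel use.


SNR_linear = 10^(1.28/10) = 1.3428; C = log2(1 + SNR_linear) = log2(1 + 1.3428) = 1.2282

1.2282 bits/channel use


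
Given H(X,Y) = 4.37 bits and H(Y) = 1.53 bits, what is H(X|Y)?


H(X|Y) = H(X,Y) - H(Y) = 4.37 - 1.53 = 2.84

2.84 bits


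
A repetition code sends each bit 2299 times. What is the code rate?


Rate = k/n = 1/2299

1/2299


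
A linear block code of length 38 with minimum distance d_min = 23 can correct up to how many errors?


Correction capability = floor((d-1)/2) = floor((23-1)/2) = 11

11 errors


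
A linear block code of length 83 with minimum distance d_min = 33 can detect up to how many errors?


Detection capability = d_min - 1 = 33 - 1 = 32

32 errors


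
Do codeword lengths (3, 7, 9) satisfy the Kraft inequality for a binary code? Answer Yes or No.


Kraft sum = sum(2^(-l_i)) = 0.1348, need <= 1. Result: satisfied (a binary prefix-free code with these lengths exists)

Yes


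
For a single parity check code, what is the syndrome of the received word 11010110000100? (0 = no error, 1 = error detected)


Syndrome = XOR of all bits = 1 XOR 1 XOR 0 XOR 1 XOR 0 XOR 1 XOR 1 XOR 0 XOR 0 XOR 0 XOR 0 XOR 1 XOR 0 XOR 0 = 0

0


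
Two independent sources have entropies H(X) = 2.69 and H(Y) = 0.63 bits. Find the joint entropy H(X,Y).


For independent variables, H(X,Y) = H(X) + H(Y) = 2.69 + 0.63 = 3.32

3.32 bits


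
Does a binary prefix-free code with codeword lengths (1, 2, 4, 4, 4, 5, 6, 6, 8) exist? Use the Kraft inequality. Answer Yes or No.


Kraft sum = sum(2^(-l_i)) = 1.0039, need <= 1. Result: violated (a binary prefix-free code with these lengths cannot exist)

No


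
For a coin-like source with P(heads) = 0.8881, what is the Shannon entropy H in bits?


H = -p*log2(p) - (1-p)*log2(1-p). -0.8881*log2(0.8881) = 0.152048; -0.1119*log2(0.1119) = 0.353572. H = 0.152048 + 0.353572 = 0.5056

0.5056 bits


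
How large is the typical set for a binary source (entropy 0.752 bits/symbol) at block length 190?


log2|A_typical| = nH = 190 * 0.752 = 142.88, so |A_typical| ~ 2^142.88 = 1.026e+43

1.026e+43


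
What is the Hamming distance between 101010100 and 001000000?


Count differing positions: ^ . . . ^ . ^ . . = 3 differences

3


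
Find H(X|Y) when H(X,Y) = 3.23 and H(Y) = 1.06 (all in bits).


H(X|Y) = H(X,Y) - H(Y) = 3.23 - 1.06 = 2.17

2.17 bits


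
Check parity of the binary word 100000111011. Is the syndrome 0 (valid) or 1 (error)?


Syndrome = XOR of all bits = 1 XOR 0 XOR 0 XOR 0 XOR 0 XOR 0 XOR 1 XOR 1 XOR 1 XOR 0 XOR 1 XOR 1 = 0

0


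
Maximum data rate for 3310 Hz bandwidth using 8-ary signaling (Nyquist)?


Rate = 2 * B * log2(M) = 2 * 3310 * 3.0 = 19860.0

19860.0 bps


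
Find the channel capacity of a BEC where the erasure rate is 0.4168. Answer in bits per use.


C = 1 - epsilon = 1 - 0.4168 = 0.5832

0.5832 bits


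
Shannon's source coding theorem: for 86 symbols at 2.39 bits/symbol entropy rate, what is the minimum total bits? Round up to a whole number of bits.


Minimum bits >= n * H = 86 * 2.39 = 205.54, rounded up to a whole number of bits = 206

206 bits


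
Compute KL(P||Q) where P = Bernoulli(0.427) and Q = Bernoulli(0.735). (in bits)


KL = p*log2(p/q) + (1-p)*log2((1-p)/(1-q)) = 0.427*log2(0.427/0.735) + 0.573*log2(0.573/0.265) = 0.3029

0.3029 bits


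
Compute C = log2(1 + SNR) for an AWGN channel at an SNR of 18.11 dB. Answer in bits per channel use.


SNR_linear = 10^(18.11/10) = 64.7143; C = log2(1 + SNR_linear) = log2(1 + 64.7143) = 6.0381

6.0381 bits/channel use


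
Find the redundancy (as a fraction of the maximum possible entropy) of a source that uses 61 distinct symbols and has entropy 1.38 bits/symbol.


H_max = log2(K) = log2(61) = 5.9307 bits/symbol. Redundancy = 1 - H/H_max = 1 - 1.38/5.9307 = 1 - 0.2327 = 0.7673

0.7673


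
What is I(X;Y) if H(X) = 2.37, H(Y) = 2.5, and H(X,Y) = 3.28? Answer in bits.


I(X;Y) = H(X) + H(Y) - H(X,Y) = 2.37 + 2.5 - 3.28 = 1.59

1.59 bits


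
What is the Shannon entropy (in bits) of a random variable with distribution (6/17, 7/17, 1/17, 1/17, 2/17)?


H = -sum(p_i * log2(p_i)). Terms: -(6/17)*log2(6/17) = 0.530294; -(7/17)*log2(7/17) = 0.527103; -(1/17)*log2(1/17) = 0.240439; -(1/17)*log2(1/17) = 0.240439; -(2/17)*log2(2/17) = 0.363231. H = 0.530294 + 0.527103 + 0.240439 + 0.240439 + 0.363231 = 1.9015

1.9015 bits


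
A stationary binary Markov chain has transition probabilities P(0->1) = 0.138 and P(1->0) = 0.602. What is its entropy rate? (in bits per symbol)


Stationary distribution: pi_0 = p10/(p01+p10) = 0.8135, pi_1 = 0.1865. Entropy rate H' = pi_0*H(p01) + pi_1*H(p10) = 0.8135*0.579 + 0.1865*0.9698 = 0.6519

0.6519 bits/symbol


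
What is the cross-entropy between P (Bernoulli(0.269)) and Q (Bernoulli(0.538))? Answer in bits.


H(P,Q) = -p*log2(q) - (1-p)*log2(1-q). -0.269*log2(0.538) = 0.240573; -0.731*log2(0.462) = 0.814360. H(P,Q) = 0.240573 + 0.814360 = 1.0549

1.0549 bits


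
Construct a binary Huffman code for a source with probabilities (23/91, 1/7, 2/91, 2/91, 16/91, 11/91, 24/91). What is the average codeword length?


Huffman construction (repeatedly merge the two least-probable nodes; each merge adds 1 bit to every symbol beneath it): 2/91 + 2/91 = 4/91; 4/91 + 11/91 = 15/91; 1/7 + 15/91 = 4/13; 16/91 + 23/91 = 3/7; 24/91 + 4/13 = 4/7; 3/7 + 4/7 = 1. Resulting codeword lengths (in the order the probabilities were given): (2, 3, 5, 5, 2, 4, 2). L_avg = sum(p_i * l_i) = 23/91*2 + 1/7*3 + 2/91*5 + 2/91*5 + 16/91*2 + 11/91*4 + 24/91*2 = 229/91 = 2.5165

2.5165 bits


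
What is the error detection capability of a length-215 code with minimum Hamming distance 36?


Detection capability = d_min - 1 = 36 - 1 = 35

35 errors


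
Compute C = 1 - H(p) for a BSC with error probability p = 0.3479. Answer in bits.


H(p) = -p*log2(p) - (1-p)*log2(1-p) = -0.3479*log2(0.3479) - 0.6521*log2(0.6521) = 0.529941 + 0.402238 = 0.9322. C = 1 - H(p) = 1 - 0.9322 = 0.0678

0.0678 bits


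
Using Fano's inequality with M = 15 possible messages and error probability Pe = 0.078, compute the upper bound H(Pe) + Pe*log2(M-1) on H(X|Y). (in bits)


H(Pe) = -Pe*log2(Pe) - (1-Pe)*log2(1-Pe) = -0.078*log2(0.078) - 0.922*log2(0.922) = 0.287070 + 0.108023 = 0.3951. Pe*log2(M-1) = 0.078*log2(14) = 0.296974. Bound = H(Pe) + Pe*log2(M-1) = 0.287070 + 0.108023 + 0.296974 = 0.6921

0.6921 bits


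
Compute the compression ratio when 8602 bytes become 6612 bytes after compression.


Ratio = original / compressed = 8602 / 6612 = 1.301

1.301


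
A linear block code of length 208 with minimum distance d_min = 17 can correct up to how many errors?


Correction capability = floor((d-1)/2) = floor((17-1)/2) = 8

8 errors


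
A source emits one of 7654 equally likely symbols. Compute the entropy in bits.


H = log2(n) = log2(7654) = 12.902

12.902 bits


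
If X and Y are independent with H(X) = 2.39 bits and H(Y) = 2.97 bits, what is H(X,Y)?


For independent variables, H(X,Y) = H(X) + H(Y) = 2.39 + 2.97 = 5.36

5.36 bits


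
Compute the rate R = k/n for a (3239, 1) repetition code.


Rate = k/n = 1/3239

1/3239


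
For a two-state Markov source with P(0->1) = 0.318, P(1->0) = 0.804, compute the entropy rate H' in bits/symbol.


Stationary distribution: pi_0 = p10/(p01+p10) = 0.7166, pi_1 = 0.2834. Entropy rate H' = pi_0*H(p01) + pi_1*H(p10) = 0.7166*0.9022 + 0.2834*0.7139 = 0.8488

0.8488 bits/symbol


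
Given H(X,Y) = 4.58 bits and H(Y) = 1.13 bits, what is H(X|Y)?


H(X|Y) = H(X,Y) - H(Y) = 4.58 - 1.13 = 3.45

3.45 bits


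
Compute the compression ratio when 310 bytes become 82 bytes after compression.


Ratio = original / compressed = 310 / 82 = 3.7805

3.7805


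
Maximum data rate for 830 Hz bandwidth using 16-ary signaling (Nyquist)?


Rate = 2 * B * log2(M) = 2 * 830 * 4.0 = 6640.0

6640.0 bps


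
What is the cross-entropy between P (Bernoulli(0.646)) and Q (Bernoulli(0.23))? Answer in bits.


H(P,Q) = -p*log2(q) - (1-p)*log2(1-q). -0.646*log2(0.23) = 1.369710; -0.354*log2(0.77) = 0.133483. H(P,Q) = 1.369710 + 0.133483 = 1.5032

1.5032 bits


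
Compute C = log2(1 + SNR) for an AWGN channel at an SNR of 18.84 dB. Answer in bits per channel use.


SNR_linear = 10^(18.84/10) = 76.5597; C = log2(1 + SNR_linear) = log2(1 + 76.5597) = 6.2772

6.2772 bits/channel use


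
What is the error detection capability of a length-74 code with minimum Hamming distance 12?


Detection capability = d_min - 1 = 12 - 1 = 11

11 errors


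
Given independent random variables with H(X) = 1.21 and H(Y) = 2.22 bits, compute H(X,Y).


For independent variables, H(X,Y) = H(X) + H(Y) = 1.21 + 2.22 = 3.43

3.43 bits


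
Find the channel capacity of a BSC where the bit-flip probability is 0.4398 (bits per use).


H(p) = -p*log2(p) - (1-p)*log2(1-p) = -0.4398*log2(0.4398) - 0.5602*log2(0.5602) = 0.521198 + 0.468319 = 0.9895. C = 1 - H(p) = 1 - 0.9895 = 0.0105

0.0105 bits


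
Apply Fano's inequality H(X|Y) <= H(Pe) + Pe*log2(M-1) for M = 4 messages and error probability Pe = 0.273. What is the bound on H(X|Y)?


H(Pe) = -Pe*log2(Pe) - (1-Pe)*log2(1-Pe) = -0.273*log2(0.273) - 0.727*log2(0.727) = 0.511336 + 0.334400 = 0.8457. Pe*log2(M-1) = 0.273*log2(3) = 0.432695. Bound = H(Pe) + Pe*log2(M-1) = 0.511336 + 0.334400 + 0.432695 = 1.2784

1.2784 bits


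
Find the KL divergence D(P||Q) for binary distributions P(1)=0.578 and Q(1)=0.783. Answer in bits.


KL = p*log2(p/q) + (1-p)*log2((1-p)/(1-q)) = 0.578*log2(0.578/0.783) + 0.422*log2(0.422/0.217) = 0.1518

0.1518 bits


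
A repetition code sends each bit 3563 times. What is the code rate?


Rate = k/n = 1/3563

1/3563


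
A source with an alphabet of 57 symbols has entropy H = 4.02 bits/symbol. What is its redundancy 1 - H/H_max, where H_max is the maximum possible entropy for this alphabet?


H_max = log2(K) = log2(57) = 5.8329 bits/symbol. Redundancy = 1 - H/H_max = 1 - 4.02/5.8329 = 1 - 0.6892 = 0.3108

0.3108


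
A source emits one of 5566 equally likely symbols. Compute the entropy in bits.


H = log2(n) = log2(5566) = 12.4424

12.4424 bits


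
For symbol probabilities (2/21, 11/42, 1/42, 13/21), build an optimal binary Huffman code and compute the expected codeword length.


Huffman construction (repeatedly merge the two least-probable nodes; each merge adds 1 bit to every symbol beneath it): 1/42 + 2/21 = 5/42; 5/42 + 11/42 = 8/21; 8/21 + 13/21 = 1. Resulting codeword lengths (in the order the probabilities were given): (3, 2, 3, 1). L_avg = sum(p_i * l_i) = 2/21*3 + 11/42*2 + 1/42*3 + 13/21*1 = 3/2 = 1.5

1.5 bits


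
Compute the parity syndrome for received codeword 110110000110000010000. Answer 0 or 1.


Syndrome = XOR of all bits = 1 XOR 1 XOR 0 XOR 1 XOR 1 XOR 0 XOR 0 XOR 0 XOR 0 XOR 1 XOR 1 XOR 0 XOR 0 XOR 0 XOR 0 XOR 0 XOR 1 XOR 0 XOR 0 XOR 0 XOR 0 = 1

1


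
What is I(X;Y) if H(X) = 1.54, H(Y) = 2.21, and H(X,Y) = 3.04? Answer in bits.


I(X;Y) = H(X) + H(Y) - H(X,Y) = 1.54 + 2.21 - 3.04 = 0.71

0.71 bits


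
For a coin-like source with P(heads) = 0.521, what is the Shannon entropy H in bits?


H = -p*log2(p) - (1-p)*log2(1-p). -0.521*log2(0.521) = 0.490076; -0.479*log2(0.479) = 0.508651. H = 0.490076 + 0.508651 = 0.9987

0.9987 bits


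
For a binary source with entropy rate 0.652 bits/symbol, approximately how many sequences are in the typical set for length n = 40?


log2|A_typical| = nH = 40 * 0.652 = 26.08, so |A_typical| ~ 2^26.08 = 7.094e+07

7.094e+07


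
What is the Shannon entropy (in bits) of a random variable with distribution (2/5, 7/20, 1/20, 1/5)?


H = -sum(p_i * log2(p_i)). Terms: -(2/5)*log2(2/5) = 0.528771; -(7/20)*log2(7/20) = 0.530101; -(1/20)*log2(1/20) = 0.216096; -(1/5)*log2(1/5) = 0.464386. H = 0.528771 + 0.530101 + 0.216096 + 0.464386 = 1.7394

1.7394 bits


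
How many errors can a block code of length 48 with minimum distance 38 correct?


Correction capability = floor((d-1)/2) = floor((38-1)/2) = 18

18 errors


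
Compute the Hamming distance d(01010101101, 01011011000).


Count differing positions: . . . . ^ ^ ^ . ^ . ^ = 5 differences

5


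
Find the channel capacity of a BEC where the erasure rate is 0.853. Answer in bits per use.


C = 1 - epsilon = 1 - 0.853 = 0.147

0.147 bits


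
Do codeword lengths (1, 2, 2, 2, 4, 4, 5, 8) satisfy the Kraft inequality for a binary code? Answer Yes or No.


Kraft sum = sum(2^(-l_i)) = 1.4102, need <= 1. Result: violated (a binary prefix-free code with these lengths cannot exist)

No


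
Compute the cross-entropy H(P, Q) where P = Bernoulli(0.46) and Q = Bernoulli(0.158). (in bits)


H(P,Q) = -p*log2(q) - (1-p)*log2(1-q). -0.46*log2(0.158) = 1.224522; -0.54*log2(0.842) = 0.133978. H(P,Q) = 1.224522 + 0.133978 = 1.3585

1.3585 bits


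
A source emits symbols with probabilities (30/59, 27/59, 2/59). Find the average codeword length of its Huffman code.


Huffman construction (repeatedly merge the two least-probable nodes; each merge adds 1 bit to every symbol beneath it): 2/59 + 27/59 = 29/59; 29/59 + 30/59 = 1. Resulting codeword lengths (in the order the probabilities were given): (1, 2, 2). L_avg = sum(p_i * l_i) = 30/59*1 + 27/59*2 + 2/59*2 = 88/59 = 1.4915

1.4915 bits


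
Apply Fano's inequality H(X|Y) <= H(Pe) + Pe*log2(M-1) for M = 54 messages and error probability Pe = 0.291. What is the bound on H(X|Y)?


H(Pe) = -Pe*log2(Pe) - (1-Pe)*log2(1-Pe) = -0.291*log2(0.291) - 0.709*log2(0.709) = 0.518245 + 0.351765 = 0.87. Pe*log2(M-1) = 0.291*log2(53) = 1.666825. Bound = H(Pe) + Pe*log2(M-1) = 0.518245 + 0.351765 + 1.666825 = 2.5368

2.5368 bits


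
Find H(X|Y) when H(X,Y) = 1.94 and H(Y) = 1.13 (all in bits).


H(X|Y) = H(X,Y) - H(Y) = 1.94 - 1.13 = 0.81

0.81 bits


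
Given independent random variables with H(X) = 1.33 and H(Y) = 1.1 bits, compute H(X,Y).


For independent variables, H(X,Y) = H(X) + H(Y) = 1.33 + 1.1 = 2.43

2.43 bits


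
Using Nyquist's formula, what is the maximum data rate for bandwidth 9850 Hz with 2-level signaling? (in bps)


Rate = 2 * B * log2(M) = 2 * 9850 * 1.0 = 19700.0

19700.0 bps


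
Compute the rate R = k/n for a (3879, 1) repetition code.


Rate = k/n = 1/3879

1/3879


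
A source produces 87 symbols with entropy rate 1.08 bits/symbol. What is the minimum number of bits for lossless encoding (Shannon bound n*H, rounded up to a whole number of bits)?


Minimum bits >= n * H = 87 * 1.08 = 93.96, rounded up to a whole number of bits = 94

94 bits


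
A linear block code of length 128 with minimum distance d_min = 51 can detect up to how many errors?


Detection capability = d_min - 1 = 51 - 1 = 50

50 errors


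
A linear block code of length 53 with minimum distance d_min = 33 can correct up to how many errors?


Correction capability = floor((d-1)/2) = floor((33-1)/2) = 16

16 errors


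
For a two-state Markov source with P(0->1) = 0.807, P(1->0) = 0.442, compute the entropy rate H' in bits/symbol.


Stationary distribution: pi_0 = p10/(p01+p10) = 0.3539, pi_1 = 0.6461. Entropy rate H' = pi_0*H(p01) + pi_1*H(p10) = 0.3539*0.7077 + 0.6461*0.9903 = 0.8903

0.8903 bits/symbol


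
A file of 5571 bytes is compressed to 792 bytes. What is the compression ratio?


Ratio = original / compressed = 5571 / 792 = 7.0341

7.0341


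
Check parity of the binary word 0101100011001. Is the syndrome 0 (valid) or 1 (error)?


Syndrome = XOR of all bits = 0 XOR 1 XOR 0 XOR 1 XOR 1 XOR 0 XOR 0 XOR 0 XOR 1 XOR 1 XOR 0 XOR 0 XOR 1 = 0

0


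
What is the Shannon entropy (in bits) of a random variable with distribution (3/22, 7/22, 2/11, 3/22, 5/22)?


H = -sum(p_i * log2(p_i)). Terms: -(3/22)*log2(3/22) = 0.391973; -(7/22)*log2(7/22) = 0.525661; -(2/11)*log2(2/11) = 0.447169; -(3/22)*log2(3/22) = 0.391973; -(5/22)*log2(5/22) = 0.485796. H = 0.391973 + 0.525661 + 0.447169 + 0.391973 + 0.485796 = 2.2426

2.2426 bits


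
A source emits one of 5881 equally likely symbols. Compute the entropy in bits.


H = log2(n) = log2(5881) = 12.5218

12.5218 bits


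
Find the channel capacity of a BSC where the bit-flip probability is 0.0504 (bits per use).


H(p) = -p*log2(p) - (1-p)*log2(1-p) = -0.0504*log2(0.0504) - 0.9496*log2(0.9496) = 0.217246 + 0.070848 = 0.2881. C = 1 - H(p) = 1 - 0.2881 = 0.7119

0.7119 bits


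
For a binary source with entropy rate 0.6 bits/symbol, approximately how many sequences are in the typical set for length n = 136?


log2|A_typical| = nH = 136 * 0.6 = 81.6, so |A_typical| ~ 2^81.6 = 3.665e+24

3.665e+24


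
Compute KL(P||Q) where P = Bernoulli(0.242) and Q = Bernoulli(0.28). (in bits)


KL = p*log2(p/q) + (1-p)*log2((1-p)/(1-q)) = 0.242*log2(0.242/0.28) + 0.758*log2(0.758/0.72) = 0.0053

0.0053 bits


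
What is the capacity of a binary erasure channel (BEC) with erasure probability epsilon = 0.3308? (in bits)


C = 1 - epsilon = 1 - 0.3308 = 0.6692

0.6692 bits


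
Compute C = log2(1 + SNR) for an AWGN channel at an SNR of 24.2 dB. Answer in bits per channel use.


SNR_linear = 10^(24.2/10) = 263.0268; C = log2(1 + SNR_linear) = log2(1 + 263.0268) = 8.0445

8.0445 bits/channel use


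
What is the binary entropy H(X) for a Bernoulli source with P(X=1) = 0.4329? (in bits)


H = -p*log2(p) - (1-p)*log2(1-p). -0.4329*log2(0.4329) = 0.522897; -0.5671*log2(0.5671) = 0.464072. H = 0.522897 + 0.464072 = 0.987

0.987 bits


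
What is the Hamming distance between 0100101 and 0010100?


Count differing positions: . ^ ^ . . . ^ = 3 differences

3


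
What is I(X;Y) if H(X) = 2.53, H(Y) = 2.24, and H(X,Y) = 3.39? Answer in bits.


I(X;Y) = H(X) + H(Y) - H(X,Y) = 2.53 + 2.24 - 3.39 = 1.38

1.38 bits


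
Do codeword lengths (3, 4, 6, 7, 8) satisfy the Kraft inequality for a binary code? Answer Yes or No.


Kraft sum = sum(2^(-l_i)) = 0.2148, need <= 1. Result: satisfied (a binary prefix-free code with these lengths exists)

Yes


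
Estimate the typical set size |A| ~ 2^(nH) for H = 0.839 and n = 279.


log2|A_typical| = nH = 279 * 0.839 = 234.081, so |A_typical| ~ 2^234.081 = 2.920e+70

2.920e+70


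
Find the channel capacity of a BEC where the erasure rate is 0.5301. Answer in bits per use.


C = 1 - epsilon = 1 - 0.5301 = 0.4699

0.4699 bits


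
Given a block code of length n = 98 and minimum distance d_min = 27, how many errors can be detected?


Detection capability = d_min - 1 = 27 - 1 = 26

26 errors


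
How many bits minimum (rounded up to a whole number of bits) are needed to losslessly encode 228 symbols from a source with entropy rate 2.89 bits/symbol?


Minimum bits >= n * H = 228 * 2.89 = 658.92, rounded up to a whole number of bits = 659

659 bits


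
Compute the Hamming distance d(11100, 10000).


Count differing positions: . ^ ^ . . = 2 differences

2


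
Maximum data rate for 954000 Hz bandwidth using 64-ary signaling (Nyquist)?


Rate = 2 * B * log2(M) = 2 * 954000 * 6.0 = 11448000.0

11448000.0 bps


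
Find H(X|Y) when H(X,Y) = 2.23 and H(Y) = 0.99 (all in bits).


H(X|Y) = H(X,Y) - H(Y) = 2.23 - 0.99 = 1.24

1.24 bits


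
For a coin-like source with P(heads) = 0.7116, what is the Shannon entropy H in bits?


H = -p*log2(p) - (1-p)*log2(1-p). -0.7116*log2(0.7116) = 0.349297; -0.2884*log2(0.2884) = 0.517348. H = 0.349297 + 0.517348 = 0.8666

0.8666 bits


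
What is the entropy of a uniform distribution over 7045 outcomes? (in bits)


H = log2(n) = log2(7045) = 12.7824

12.7824 bits


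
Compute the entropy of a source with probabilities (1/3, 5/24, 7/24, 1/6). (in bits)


H = -sum(p_i * log2(p_i)). Terms: -(1/3)*log2(1/3) = 0.528321; -(5/24)*log2(5/24) = 0.471466; -(7/24)*log2(7/24) = 0.518469; -(1/6)*log2(1/6) = 0.430827. H = 0.528321 + 0.471466 + 0.518469 + 0.430827 = 1.9491

1.9491 bits


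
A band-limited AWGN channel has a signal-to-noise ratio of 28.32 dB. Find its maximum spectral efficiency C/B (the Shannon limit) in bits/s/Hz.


SNR_linear = 10^(28.32/10) = 679.2036; C/B = log2(1 + SNR_linear) = log2(1 + 679.2036) = 9.4098

9.4098 bits/s/Hz


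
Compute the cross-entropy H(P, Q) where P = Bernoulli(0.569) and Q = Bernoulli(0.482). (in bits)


H(P,Q) = -p*log2(q) - (1-p)*log2(1-q). -0.569*log2(0.482) = 0.599097; -0.431*log2(0.518) = 0.409009. H(P,Q) = 0.599097 + 0.409009 = 1.0081

1.0081 bits


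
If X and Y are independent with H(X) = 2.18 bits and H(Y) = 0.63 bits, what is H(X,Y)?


For independent variables, H(X,Y) = H(X) + H(Y) = 2.18 + 0.63 = 2.81

2.81 bits


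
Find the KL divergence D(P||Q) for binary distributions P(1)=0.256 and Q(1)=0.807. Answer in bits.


KL = p*log2(p/q) + (1-p)*log2((1-p)/(1-q)) = 0.256*log2(0.256/0.807) + 0.744*log2(0.744/0.193) = 1.0243

1.0243 bits


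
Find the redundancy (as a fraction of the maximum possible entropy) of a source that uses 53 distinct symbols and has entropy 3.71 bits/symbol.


H_max = log2(K) = log2(53) = 5.7279 bits/symbol. Redundancy = 1 - H/H_max = 1 - 3.71/5.7279 = 1 - 0.6477 = 0.3523

0.3523


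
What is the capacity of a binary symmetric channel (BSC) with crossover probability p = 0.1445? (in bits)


H(p) = -p*log2(p) - (1-p)*log2(1-p) = -0.1445*log2(0.1445) - 0.8555*log2(0.8555) = 0.403279 + 0.192625 = 0.5959. C = 1 - H(p) = 1 - 0.5959 = 0.4041

0.4041 bits


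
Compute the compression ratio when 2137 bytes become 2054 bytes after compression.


Ratio = original / compressed = 2137 / 2054 = 1.0404

1.0404


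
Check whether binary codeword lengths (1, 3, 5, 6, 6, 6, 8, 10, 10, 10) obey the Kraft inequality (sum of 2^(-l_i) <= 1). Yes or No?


Kraft sum = sum(2^(-l_i)) = 0.71, need <= 1. Result: satisfied (a binary prefix-free code with these lengths exists)

Yes


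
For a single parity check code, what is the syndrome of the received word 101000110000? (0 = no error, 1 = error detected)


Syndrome = XOR of all bits = 1 XOR 0 XOR 1 XOR 0 XOR 0 XOR 0 XOR 1 XOR 1 XOR 0 XOR 0 XOR 0 XOR 0 = 0

0


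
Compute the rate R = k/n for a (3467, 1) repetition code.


Rate = k/n = 1/3467

1/3467


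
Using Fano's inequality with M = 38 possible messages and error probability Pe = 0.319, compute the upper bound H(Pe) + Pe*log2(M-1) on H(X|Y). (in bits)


H(Pe) = -Pe*log2(Pe) - (1-Pe)*log2(1-Pe) = -0.319*log2(0.319) - 0.681*log2(0.681) = 0.525831 + 0.377460 = 0.9033. Pe*log2(M-1) = 0.319*log2(37) = 1.661816. Bound = H(Pe) + Pe*log2(M-1) = 0.525831 + 0.377460 + 1.661816 = 2.5651

2.5651 bits


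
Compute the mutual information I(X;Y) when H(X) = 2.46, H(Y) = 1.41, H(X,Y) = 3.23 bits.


I(X;Y) = H(X) + H(Y) - H(X,Y) = 2.46 + 1.41 - 3.23 = 0.64

0.64 bits


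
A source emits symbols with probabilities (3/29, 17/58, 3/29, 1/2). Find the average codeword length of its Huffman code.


Huffman construction (repeatedly merge the two least-probable nodes; each merge adds 1 bit to every symbol beneath it): 3/29 + 3/29 = 6/29; 6/29 + 17/58 = 1/2; 1/2 + 1/2 = 1. Resulting codeword lengths (in the order the probabilities were given): (3, 2, 3, 1). L_avg = sum(p_i * l_i) = 3/29*3 + 17/58*2 + 3/29*3 + 1/2*1 = 99/58 = 1.7069

1.7069 bits


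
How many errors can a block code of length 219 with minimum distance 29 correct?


Correction capability = floor((d-1)/2) = floor((29-1)/2) = 14

14 errors


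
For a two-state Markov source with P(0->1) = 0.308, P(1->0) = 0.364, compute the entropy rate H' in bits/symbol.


Stationary distribution: pi_0 = p10/(p01+p10) = 0.5417, pi_1 = 0.4583. Entropy rate H' = pi_0*H(p01) + pi_1*H(p10) = 0.5417*0.8909 + 0.4583*0.946 = 0.9161

0.9161 bits/symbol


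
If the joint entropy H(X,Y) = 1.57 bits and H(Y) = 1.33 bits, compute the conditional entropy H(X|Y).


H(X|Y) = H(X,Y) - H(Y) = 1.57 - 1.33 = 0.24

0.24 bits


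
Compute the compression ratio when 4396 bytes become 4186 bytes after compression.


Ratio = original / compressed = 4396 / 4186 = 1.0502

1.0502


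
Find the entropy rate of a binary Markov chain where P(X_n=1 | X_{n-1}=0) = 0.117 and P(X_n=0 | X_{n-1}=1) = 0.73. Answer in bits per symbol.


Stationary distribution: pi_0 = p10/(p01+p10) = 0.8619, pi_1 = 0.1381. Entropy rate H' = pi_0*H(p01) + pi_1*H(p10) = 0.8619*0.5207 + 0.1381*0.8415 = 0.565

0.565 bits/symbol


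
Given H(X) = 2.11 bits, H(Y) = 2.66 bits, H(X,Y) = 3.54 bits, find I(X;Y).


I(X;Y) = H(X) + H(Y) - H(X,Y) = 2.11 + 2.66 - 3.54 = 1.23

1.23 bits


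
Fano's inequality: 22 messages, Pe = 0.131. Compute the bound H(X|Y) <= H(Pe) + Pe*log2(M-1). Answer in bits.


H(Pe) = -Pe*log2(Pe) - (1-Pe)*log2(1-Pe) = -0.131*log2(0.131) - 0.869*log2(0.869) = 0.384139 + 0.176035 = 0.5602. Pe*log2(M-1) = 0.131*log2(21) = 0.575394. Bound = H(Pe) + Pe*log2(M-1) = 0.384139 + 0.176035 + 0.575394 = 1.1356

1.1356 bits


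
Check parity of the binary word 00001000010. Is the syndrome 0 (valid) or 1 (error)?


Syndrome = XOR of all bits = 0 XOR 0 XOR 0 XOR 0 XOR 1 XOR 0 XOR 0 XOR 0 XOR 0 XOR 1 XOR 0 = 0

0


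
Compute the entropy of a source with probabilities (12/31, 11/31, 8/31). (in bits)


H = -sum(p_i * log2(p_i)). Terms: -(12/31)*log2(12/31) = 0.530026; -(11/31)*log2(11/31) = 0.530400; -(8/31)*log2(8/31) = 0.504309. H = 0.530026 + 0.530400 + 0.504309 = 1.5647

1.5647 bits


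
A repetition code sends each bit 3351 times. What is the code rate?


Rate = k/n = 1/3351

1/3351


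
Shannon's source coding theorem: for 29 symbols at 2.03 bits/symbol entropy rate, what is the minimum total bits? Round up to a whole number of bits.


Minimum bits >= n * H = 29 * 2.03 = 58.87, rounded up to a whole number of bits = 59

59 bits


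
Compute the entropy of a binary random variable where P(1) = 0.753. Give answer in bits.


H = -p*log2(p) - (1-p)*log2(1-p). -0.753*log2(0.753) = 0.308187; -0.247*log2(0.247) = 0.498302. H = 0.308187 + 0.498302 = 0.8065

0.8065 bits


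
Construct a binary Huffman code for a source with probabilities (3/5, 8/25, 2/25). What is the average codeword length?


Huffman construction (repeatedly merge the two least-probable nodes; each merge adds 1 bit to every symbol beneath it): 2/25 + 8/25 = 2/5; 2/5 + 3/5 = 1. Resulting codeword lengths (in the order the probabilities were given): (1, 2, 2). L_avg = sum(p_i * l_i) = 3/5*1 + 8/25*2 + 2/25*2 = 7/5 = 1.4

1.4 bits


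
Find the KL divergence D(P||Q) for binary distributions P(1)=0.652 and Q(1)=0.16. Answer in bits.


KL = p*log2(p/q) + (1-p)*log2((1-p)/(1-q)) = 0.652*log2(0.652/0.16) + 0.348*log2(0.348/0.84) = 0.8791

0.8791 bits


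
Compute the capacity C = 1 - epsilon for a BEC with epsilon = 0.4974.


C = 1 - epsilon = 1 - 0.4974 = 0.5026

0.5026 bits


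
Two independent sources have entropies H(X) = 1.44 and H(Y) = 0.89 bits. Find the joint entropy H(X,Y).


For independent variables, H(X,Y) = H(X) + H(Y) = 1.44 + 0.89 = 2.33

2.33 bits


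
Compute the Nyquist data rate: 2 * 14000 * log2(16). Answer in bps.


Rate = 2 * B * log2(M) = 2 * 14000 * 4.0 = 112000.0

112000.0 bps


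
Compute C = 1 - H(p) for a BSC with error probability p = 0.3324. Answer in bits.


H(p) = -p*log2(p) - (1-p)*log2(1-p) = -0.3324*log2(0.3324) - 0.6676*log2(0.6676) = 0.528186 + 0.389174 = 0.9174. C = 1 - H(p) = 1 - 0.9174 = 0.0826

0.0826 bits


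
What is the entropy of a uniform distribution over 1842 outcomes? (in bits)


H = log2(n) = log2(1842) = 10.8471

10.8471 bits


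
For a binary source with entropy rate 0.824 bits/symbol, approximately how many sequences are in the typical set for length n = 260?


log2|A_typical| = nH = 260 * 0.824 = 214.24, so |A_typical| ~ 2^214.24 = 3.109e+64

3.109e+64


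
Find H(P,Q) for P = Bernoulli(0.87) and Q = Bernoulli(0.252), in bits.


H(P,Q) = -p*log2(q) - (1-p)*log2(1-q). -0.87*log2(0.252) = 1.729999; -0.13*log2(0.748) = 0.054456. H(P,Q) = 1.729999 + 0.054456 = 1.7845

1.7845 bits


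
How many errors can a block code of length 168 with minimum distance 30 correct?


Correction capability = floor((d-1)/2) = floor((30-1)/2) = 14

14 errors


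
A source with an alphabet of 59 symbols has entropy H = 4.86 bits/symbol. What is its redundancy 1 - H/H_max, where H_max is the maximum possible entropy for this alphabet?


H_max = log2(K) = log2(59) = 5.8826 bits/symbol. Redundancy = 1 - H/H_max = 1 - 4.86/5.8826 = 1 - 0.8262 = 0.1738

0.1738


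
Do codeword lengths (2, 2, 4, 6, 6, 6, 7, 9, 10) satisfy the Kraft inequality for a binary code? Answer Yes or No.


Kraft sum = sum(2^(-l_i)) = 0.6201, need <= 1. Result: satisfied (a binary prefix-free code with these lengths exists)

Yes


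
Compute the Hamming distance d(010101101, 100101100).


Count differing positions: ^ ^ . . . . . . ^ = 3 differences

3


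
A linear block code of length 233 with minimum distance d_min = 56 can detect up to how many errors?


Detection capability = d_min - 1 = 56 - 1 = 55

55 errors


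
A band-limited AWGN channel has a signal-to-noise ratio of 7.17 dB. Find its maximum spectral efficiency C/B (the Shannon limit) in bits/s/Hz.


SNR_linear = 10^(7.17/10) = 5.2119; C/B = log2(1 + SNR_linear) = log2(1 + 5.2119) = 2.635

2.635 bits/s/Hz


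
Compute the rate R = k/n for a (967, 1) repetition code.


Rate = k/n = 1/967

1/967


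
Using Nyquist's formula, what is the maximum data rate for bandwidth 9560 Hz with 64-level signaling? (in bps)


Rate = 2 * B * log2(M) = 2 * 9560 * 6.0 = 114720.0

114720.0 bps


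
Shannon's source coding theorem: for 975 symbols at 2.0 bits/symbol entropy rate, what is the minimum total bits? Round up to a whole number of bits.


Minimum bits >= n * H = 975 * 2.0 = 1950.0, rounded up to a whole number of bits = 1950

1950 bits


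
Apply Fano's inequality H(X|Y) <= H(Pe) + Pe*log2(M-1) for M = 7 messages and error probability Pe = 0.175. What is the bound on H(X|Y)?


H(Pe) = -Pe*log2(Pe) - (1-Pe)*log2(1-Pe) = -0.175*log2(0.175) - 0.825*log2(0.825) = 0.440050 + 0.228966 = 0.669. Pe*log2(M-1) = 0.175*log2(6) = 0.452368. Bound = H(Pe) + Pe*log2(M-1) = 0.440050 + 0.228966 + 0.452368 = 1.1214

1.1214 bits


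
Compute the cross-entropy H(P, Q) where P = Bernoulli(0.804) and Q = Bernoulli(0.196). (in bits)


H(P,Q) = -p*log2(q) - (1-p)*log2(1-q). -0.804*log2(0.196) = 1.890264; -0.196*log2(0.804) = 0.061688. H(P,Q) = 1.890264 + 0.061688 = 1.952

1.952 bits


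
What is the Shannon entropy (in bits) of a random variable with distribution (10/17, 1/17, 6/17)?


H = -sum(p_i * log2(p_i)). Terms: -(10/17)*log2(10/17) = 0.450315; -(1/17)*log2(1/17) = 0.240439; -(6/17)*log2(6/17) = 0.530294. H = 0.450315 + 0.240439 + 0.530294 = 1.221

1.221 bits


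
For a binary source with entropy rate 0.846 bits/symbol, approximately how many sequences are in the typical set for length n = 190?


log2|A_typical| = nH = 190 * 0.846 = 160.74, so |A_typical| ~ 2^160.74 = 2.441e+48

2.441e+48


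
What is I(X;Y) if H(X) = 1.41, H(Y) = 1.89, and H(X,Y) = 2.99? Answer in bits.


I(X;Y) = H(X) + H(Y) - H(X,Y) = 1.41 + 1.89 - 2.99 = 0.31

0.31 bits


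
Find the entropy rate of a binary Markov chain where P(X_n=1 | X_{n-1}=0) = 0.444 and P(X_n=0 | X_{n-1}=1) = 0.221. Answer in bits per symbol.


Stationary distribution: pi_0 = p10/(p01+p10) = 0.3323, pi_1 = 0.6677. Entropy rate H' = pi_0*H(p01) + pi_1*H(p10) = 0.3323*0.9909 + 0.6677*0.762 = 0.8381

0.8381 bits/symbol


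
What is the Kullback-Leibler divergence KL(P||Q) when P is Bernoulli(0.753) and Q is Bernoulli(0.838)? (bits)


KL = p*log2(p/q) + (1-p)*log2((1-p)/(1-q)) = 0.753*log2(0.753/0.838) + 0.247*log2(0.247/0.162) = 0.0341

0.0341 bits


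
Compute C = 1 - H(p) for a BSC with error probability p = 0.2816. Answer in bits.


H(p) = -p*log2(p) - (1-p)*log2(1-p) = -0.2816*log2(0.2816) - 0.7184*log2(0.7184) = 0.514844 + 0.342778 = 0.8576. C = 1 - H(p) = 1 - 0.8576 = 0.1424

0.1424 bits


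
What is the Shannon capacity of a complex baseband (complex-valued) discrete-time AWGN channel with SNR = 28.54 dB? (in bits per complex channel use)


SNR_linear = 10^(28.54/10) = 714.4963; C = log2(1 + SNR_linear) = log2(1 + 714.4963) = 9.4828

9.4828 bits/channel use


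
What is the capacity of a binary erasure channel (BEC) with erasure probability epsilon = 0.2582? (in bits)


C = 1 - epsilon = 1 - 0.2582 = 0.7418

0.7418 bits


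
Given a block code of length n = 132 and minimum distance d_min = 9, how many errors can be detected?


Detection capability = d_min - 1 = 9 - 1 = 8

8 errors


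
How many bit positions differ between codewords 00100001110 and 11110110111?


Count differing positions: ^ ^ . ^ . ^ ^ ^ . . ^ = 7 differences

7


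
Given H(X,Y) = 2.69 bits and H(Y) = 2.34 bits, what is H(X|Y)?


H(X|Y) = H(X,Y) - H(Y) = 2.69 - 2.34 = 0.35

0.35 bits


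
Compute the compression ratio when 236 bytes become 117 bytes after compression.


Ratio = original / compressed = 236 / 117 = 2.0171

2.0171
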